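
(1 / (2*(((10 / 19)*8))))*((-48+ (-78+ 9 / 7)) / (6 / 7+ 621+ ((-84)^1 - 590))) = 0.28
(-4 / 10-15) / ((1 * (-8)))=77 / 40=1.92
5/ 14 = 0.36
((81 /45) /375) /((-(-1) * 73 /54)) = 162 /45625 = 0.00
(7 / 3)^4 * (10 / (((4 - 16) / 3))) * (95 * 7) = -7983325 / 162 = -49279.78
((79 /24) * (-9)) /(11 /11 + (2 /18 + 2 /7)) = -14931 /704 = -21.21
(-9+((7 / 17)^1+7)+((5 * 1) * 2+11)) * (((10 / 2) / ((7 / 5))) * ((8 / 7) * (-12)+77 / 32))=-614625 / 784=-783.96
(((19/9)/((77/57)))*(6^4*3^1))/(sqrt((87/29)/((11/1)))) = 155952*sqrt(33)/77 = 11634.75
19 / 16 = 1.19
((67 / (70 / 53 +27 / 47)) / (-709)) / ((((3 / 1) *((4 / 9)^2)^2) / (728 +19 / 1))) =-272657793033 / 856880384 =-318.20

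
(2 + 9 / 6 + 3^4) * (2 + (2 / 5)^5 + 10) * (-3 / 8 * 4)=-4757181 / 3125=-1522.30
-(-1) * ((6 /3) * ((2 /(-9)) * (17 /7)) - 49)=-3155 /63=-50.08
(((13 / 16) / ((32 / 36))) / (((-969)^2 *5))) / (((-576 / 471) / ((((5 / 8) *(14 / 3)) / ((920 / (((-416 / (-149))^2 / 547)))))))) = -2414503 / 335695270705332480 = -0.00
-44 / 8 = -11 / 2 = -5.50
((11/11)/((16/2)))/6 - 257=-12335/48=-256.98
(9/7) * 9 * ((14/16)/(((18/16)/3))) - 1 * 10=17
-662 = -662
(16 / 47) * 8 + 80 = 3888 / 47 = 82.72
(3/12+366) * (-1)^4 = 1465/4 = 366.25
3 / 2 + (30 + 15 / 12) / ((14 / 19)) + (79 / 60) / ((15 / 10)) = 112867 / 2520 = 44.79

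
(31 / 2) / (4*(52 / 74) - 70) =-1147 / 4972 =-0.23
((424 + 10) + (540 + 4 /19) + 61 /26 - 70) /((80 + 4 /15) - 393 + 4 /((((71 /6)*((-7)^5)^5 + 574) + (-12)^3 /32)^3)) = -5798841224007521639219308963383074560412737903104569440819635575829469852305 /2000416504713930125295239658825548372647417164161076698242172712394523967722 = -2.90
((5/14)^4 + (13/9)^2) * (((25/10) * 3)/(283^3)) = 32714645/47018114484768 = 0.00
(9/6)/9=1/6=0.17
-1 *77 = -77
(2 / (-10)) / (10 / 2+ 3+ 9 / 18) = -2 / 85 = -0.02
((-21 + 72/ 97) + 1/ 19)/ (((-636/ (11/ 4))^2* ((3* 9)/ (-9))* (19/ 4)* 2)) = 2252899/ 169970837184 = 0.00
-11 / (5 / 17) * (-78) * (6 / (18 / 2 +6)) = 1166.88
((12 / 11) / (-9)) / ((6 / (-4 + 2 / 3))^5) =12500 / 1948617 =0.01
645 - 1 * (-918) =1563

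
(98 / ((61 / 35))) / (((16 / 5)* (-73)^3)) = -8575 / 189840296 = -0.00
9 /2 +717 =1443 /2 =721.50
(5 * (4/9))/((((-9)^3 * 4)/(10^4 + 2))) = -16670/2187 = -7.62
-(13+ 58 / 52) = -367 / 26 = -14.12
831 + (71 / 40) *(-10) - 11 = 3209 / 4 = 802.25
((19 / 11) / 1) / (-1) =-19 / 11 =-1.73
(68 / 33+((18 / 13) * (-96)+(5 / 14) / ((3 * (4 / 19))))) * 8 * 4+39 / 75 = -312986461 / 75075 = -4168.98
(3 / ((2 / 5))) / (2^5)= 15 / 64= 0.23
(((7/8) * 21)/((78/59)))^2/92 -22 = -79208455/3980288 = -19.90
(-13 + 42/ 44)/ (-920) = 53/ 4048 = 0.01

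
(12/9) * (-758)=-3032/3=-1010.67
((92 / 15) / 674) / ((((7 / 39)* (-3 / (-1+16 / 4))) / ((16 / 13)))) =-736 / 11795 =-0.06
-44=-44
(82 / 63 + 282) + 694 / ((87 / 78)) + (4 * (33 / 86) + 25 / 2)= 144480493 / 157122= 919.54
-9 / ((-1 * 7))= 1.29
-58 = -58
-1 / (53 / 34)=-34 / 53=-0.64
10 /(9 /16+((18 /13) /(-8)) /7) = 14560 /783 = 18.60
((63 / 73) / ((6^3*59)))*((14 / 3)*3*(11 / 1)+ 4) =553 / 51684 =0.01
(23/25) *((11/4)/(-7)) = -253/700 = -0.36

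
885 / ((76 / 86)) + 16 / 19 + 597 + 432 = 77189 / 38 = 2031.29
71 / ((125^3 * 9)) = 71 / 17578125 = 0.00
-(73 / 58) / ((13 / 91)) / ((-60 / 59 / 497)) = 14984053 / 3480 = 4305.76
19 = 19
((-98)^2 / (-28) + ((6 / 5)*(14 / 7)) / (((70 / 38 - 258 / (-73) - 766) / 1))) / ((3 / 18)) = -10855895514 / 5274925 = -2058.02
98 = 98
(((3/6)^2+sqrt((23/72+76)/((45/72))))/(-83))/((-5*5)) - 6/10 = -4979/8300+sqrt(1099)/6225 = -0.59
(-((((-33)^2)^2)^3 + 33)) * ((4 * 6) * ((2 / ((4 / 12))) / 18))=-13343116119623879952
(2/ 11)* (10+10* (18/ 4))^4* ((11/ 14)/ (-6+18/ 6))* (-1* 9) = 27451875/ 7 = 3921696.43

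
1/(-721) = -1/721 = -0.00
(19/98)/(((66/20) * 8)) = 95/12936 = 0.01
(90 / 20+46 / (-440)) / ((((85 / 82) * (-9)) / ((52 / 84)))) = -515411 / 1767150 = -0.29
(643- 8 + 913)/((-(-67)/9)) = 13932/67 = 207.94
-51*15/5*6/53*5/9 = -510/53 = -9.62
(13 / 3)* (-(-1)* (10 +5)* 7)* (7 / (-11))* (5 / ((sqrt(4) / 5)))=-79625 / 22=-3619.32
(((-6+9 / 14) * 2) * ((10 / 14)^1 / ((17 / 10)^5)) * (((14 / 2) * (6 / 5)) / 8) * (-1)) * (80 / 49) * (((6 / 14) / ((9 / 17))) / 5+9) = 28860000000 / 3409076657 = 8.47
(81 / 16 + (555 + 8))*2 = 9089 / 8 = 1136.12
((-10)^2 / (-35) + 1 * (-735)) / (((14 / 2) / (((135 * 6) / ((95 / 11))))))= -9886.18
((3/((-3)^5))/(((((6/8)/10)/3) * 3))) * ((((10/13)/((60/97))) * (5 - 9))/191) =7760/1810107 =0.00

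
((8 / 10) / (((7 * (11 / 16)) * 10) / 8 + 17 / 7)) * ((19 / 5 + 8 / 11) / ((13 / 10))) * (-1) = -297472 / 901615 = -0.33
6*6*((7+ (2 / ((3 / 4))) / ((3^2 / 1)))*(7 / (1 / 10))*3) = 55160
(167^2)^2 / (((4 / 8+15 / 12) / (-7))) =-3111185284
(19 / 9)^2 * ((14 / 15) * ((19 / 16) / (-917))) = -6859 / 1273320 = -0.01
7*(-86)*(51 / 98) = -2193 / 7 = -313.29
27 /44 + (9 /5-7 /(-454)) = 121307 /49940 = 2.43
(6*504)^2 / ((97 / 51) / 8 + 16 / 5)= 18654935040 / 7013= 2660050.63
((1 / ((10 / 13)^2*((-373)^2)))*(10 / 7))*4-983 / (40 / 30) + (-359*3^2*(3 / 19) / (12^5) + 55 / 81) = -5652493362519637 / 7674043991040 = -736.57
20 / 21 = 0.95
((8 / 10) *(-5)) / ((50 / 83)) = -166 / 25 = -6.64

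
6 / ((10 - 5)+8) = 6 / 13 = 0.46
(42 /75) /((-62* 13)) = -7 /10075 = -0.00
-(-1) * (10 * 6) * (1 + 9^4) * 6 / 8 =295290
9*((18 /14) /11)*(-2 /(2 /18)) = -1458 /77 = -18.94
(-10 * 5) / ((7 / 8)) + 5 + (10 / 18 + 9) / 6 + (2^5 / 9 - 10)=-10772 / 189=-56.99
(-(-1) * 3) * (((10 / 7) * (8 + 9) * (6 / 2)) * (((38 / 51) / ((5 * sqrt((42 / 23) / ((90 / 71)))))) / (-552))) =-19 * sqrt(171465) / 160034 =-0.05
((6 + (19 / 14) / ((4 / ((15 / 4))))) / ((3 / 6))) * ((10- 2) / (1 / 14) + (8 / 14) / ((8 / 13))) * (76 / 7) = 17832.92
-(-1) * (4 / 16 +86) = 345 / 4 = 86.25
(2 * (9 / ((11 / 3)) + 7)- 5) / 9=17 / 11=1.55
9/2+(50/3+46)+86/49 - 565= -145847/294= -496.08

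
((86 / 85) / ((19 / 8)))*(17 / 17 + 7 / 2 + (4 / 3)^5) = 291368 / 78489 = 3.71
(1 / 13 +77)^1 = 1002 / 13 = 77.08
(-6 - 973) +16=-963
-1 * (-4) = 4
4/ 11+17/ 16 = 251/ 176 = 1.43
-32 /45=-0.71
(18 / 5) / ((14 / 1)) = 9 / 35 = 0.26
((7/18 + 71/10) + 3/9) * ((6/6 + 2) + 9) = 1408/15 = 93.87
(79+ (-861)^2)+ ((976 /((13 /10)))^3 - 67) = 931342884601 /2197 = 423915741.74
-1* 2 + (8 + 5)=11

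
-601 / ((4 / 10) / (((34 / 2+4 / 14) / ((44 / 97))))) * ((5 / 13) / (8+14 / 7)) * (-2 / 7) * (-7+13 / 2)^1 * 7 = -3206335 / 1456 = -2202.15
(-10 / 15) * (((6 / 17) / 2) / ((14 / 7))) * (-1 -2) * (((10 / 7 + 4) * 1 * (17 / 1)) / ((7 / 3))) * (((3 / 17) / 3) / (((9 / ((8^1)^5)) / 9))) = 11206656 / 833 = 13453.37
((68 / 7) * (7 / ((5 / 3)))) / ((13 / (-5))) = -204 / 13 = -15.69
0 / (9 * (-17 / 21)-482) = 0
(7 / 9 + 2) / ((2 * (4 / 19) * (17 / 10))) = 2375 / 612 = 3.88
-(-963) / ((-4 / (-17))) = 16371 / 4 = 4092.75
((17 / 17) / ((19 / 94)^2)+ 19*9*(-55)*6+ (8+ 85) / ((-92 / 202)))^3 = -830745701340014852892646973 / 4579257873016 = -181414920141386.90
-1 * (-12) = 12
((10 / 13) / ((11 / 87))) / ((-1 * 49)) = -870 / 7007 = -0.12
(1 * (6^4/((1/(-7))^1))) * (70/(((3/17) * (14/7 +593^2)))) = -10.23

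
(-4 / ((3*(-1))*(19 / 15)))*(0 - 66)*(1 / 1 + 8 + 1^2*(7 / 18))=-37180 / 57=-652.28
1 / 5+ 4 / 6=13 / 15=0.87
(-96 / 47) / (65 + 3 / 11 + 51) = -1056 / 60113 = -0.02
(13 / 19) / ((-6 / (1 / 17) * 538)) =-13 / 1042644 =-0.00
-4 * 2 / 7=-8 / 7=-1.14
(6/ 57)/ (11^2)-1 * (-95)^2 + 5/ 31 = -643191168/ 71269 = -9024.84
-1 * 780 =-780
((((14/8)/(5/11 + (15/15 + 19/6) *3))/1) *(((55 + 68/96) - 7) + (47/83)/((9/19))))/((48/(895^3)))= 3292561336054375/32700672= 100687879.93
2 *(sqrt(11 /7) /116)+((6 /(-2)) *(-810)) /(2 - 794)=-135 /44+sqrt(77) /406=-3.05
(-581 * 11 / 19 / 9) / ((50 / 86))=-274813 / 4275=-64.28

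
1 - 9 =-8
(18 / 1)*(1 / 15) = 6 / 5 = 1.20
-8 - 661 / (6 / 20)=-6634 / 3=-2211.33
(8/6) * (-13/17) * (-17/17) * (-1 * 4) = -208/51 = -4.08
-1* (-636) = 636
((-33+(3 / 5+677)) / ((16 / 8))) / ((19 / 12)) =19338 / 95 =203.56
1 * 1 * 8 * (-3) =-24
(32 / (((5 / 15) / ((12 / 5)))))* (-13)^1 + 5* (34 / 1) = -14126 / 5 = -2825.20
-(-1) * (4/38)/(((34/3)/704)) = 2112/323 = 6.54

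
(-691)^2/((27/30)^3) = 477481000/729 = 654980.80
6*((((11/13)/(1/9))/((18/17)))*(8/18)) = 748/39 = 19.18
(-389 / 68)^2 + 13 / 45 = 33.01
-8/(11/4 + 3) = -32/23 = -1.39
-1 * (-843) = 843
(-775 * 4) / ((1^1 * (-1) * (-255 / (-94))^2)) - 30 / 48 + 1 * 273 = 14432891 / 20808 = 693.62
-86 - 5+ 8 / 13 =-1175 / 13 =-90.38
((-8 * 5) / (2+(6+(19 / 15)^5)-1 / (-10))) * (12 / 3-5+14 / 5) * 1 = -109350000 / 17254073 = -6.34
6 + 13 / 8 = 61 / 8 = 7.62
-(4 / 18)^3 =-8 / 729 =-0.01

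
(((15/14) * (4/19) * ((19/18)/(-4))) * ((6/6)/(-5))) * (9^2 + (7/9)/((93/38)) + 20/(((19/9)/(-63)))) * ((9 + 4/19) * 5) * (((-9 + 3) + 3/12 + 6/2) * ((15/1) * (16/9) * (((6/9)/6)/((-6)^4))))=56363883125/31719233232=1.78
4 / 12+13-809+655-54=-584 / 3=-194.67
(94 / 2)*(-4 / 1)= -188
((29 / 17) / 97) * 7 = 203 / 1649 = 0.12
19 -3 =16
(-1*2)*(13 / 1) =-26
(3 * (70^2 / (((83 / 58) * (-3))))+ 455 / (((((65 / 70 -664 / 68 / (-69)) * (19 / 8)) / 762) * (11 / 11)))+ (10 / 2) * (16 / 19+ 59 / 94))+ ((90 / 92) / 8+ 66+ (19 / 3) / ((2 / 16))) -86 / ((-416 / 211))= 311163461087291653 / 2336672777478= 133165.18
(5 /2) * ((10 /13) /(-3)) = -25 /39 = -0.64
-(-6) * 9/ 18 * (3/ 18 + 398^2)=950425/ 2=475212.50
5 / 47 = 0.11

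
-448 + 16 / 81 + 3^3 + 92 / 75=-849641 / 2025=-419.58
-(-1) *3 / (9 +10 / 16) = 24 / 77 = 0.31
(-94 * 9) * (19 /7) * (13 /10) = -104481 /35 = -2985.17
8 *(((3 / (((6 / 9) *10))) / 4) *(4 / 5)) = 18 / 25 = 0.72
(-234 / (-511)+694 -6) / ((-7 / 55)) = -19349110 / 3577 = -5409.31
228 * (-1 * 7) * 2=-3192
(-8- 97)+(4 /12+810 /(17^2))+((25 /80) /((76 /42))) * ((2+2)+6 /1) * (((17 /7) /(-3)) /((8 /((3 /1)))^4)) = -109999516619 /1079574528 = -101.89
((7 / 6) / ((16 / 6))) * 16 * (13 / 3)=91 / 3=30.33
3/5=0.60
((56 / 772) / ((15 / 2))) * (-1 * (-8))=224 / 2895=0.08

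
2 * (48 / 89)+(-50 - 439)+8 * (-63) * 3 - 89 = -185914 / 89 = -2088.92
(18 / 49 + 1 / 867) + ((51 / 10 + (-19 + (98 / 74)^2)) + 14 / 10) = -1207113919 / 116318454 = -10.38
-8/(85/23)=-184/85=-2.16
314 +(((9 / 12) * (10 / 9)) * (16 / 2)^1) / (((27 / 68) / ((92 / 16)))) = 33254 / 81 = 410.54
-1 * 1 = -1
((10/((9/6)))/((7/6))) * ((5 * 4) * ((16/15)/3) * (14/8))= 640/9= 71.11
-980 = -980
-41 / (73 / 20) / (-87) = 820 / 6351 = 0.13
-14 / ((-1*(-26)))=-7 / 13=-0.54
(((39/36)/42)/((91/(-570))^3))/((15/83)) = -14232425/405769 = -35.08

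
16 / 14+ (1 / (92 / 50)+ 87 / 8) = 16179 / 1288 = 12.56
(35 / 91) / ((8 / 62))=155 / 52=2.98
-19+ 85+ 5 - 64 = 7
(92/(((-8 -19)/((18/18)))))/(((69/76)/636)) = -64448/27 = -2386.96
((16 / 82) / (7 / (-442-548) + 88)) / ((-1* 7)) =-7920 / 25001431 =-0.00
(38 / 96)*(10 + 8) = 57 / 8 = 7.12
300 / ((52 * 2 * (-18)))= -25 / 156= -0.16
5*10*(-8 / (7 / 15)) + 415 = -3095 / 7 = -442.14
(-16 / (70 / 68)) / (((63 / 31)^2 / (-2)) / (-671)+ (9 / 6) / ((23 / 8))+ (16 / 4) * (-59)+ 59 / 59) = 16136250944 / 243426955765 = 0.07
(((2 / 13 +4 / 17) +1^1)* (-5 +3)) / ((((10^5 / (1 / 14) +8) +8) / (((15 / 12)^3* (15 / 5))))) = -38375 / 3300304384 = -0.00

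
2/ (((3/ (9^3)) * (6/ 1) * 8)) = 81/ 8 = 10.12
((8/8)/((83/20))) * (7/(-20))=-7/83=-0.08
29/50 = 0.58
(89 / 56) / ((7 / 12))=267 / 98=2.72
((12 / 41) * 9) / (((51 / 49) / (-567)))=-1000188 / 697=-1434.99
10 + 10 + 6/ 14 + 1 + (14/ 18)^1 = 1399/ 63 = 22.21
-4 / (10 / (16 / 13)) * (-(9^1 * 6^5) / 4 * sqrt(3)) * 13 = 559872 * sqrt(3) / 5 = 193945.35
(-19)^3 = -6859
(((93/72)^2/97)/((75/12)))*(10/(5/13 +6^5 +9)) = 0.00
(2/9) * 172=38.22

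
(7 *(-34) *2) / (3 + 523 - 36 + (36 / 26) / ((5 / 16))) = -15470 / 16069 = -0.96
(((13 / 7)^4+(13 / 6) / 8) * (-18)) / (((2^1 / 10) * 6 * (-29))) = 7010705 / 1114064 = 6.29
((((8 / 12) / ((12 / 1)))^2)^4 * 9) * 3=0.00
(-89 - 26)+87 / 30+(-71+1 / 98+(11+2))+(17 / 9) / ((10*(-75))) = -56258033 / 330750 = -170.09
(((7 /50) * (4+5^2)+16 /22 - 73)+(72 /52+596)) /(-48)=-1261193 /114400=-11.02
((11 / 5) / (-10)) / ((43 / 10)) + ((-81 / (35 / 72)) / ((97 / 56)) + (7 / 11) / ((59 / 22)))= -23627451 / 246089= -96.01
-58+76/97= -57.22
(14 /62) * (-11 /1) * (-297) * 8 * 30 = 5488560 /31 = 177050.32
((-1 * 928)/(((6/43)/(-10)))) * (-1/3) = -199520/9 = -22168.89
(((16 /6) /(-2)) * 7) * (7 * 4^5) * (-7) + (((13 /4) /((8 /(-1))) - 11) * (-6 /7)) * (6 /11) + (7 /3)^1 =865449815 /1848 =468317.00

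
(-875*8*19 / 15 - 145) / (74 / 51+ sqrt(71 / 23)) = 782230690 / 58723 - 23439345*sqrt(1633) / 58723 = -2809.16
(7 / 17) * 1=7 / 17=0.41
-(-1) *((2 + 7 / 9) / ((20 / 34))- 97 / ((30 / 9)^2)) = -3607 / 900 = -4.01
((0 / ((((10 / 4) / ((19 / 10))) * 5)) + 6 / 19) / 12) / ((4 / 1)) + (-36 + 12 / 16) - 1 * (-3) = -4901 / 152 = -32.24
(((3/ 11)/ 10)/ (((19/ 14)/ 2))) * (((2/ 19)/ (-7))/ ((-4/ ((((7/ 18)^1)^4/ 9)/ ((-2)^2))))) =2401/ 25011581760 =0.00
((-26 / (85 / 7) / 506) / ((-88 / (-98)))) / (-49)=91 / 946220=0.00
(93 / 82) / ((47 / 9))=837 / 3854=0.22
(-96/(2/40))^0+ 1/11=12/11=1.09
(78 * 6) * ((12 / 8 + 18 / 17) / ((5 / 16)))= 325728 / 85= 3832.09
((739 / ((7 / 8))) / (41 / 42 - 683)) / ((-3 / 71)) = 839504 / 28645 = 29.31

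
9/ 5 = 1.80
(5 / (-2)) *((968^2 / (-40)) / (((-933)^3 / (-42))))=819896 / 270722079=0.00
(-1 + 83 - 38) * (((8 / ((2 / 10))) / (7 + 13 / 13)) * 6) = 1320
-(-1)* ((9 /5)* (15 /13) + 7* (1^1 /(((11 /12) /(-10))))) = -74.29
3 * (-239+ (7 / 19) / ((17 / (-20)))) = -232011 / 323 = -718.30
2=2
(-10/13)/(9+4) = -0.06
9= 9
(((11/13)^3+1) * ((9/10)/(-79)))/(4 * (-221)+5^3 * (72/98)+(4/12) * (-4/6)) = 3500658/151625504615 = 0.00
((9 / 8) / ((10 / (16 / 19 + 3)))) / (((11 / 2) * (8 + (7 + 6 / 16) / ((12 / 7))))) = 7884 / 1234145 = 0.01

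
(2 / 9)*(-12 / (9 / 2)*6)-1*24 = -248 / 9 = -27.56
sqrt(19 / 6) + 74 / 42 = 37 / 21 + sqrt(114) / 6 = 3.54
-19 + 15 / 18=-18.17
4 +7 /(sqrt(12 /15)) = 4 +7 * sqrt(5) /2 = 11.83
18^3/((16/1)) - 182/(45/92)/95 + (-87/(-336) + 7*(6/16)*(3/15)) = 173022617/478800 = 361.37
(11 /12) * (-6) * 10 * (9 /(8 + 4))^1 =-41.25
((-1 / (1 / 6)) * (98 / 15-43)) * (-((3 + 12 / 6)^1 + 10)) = -3282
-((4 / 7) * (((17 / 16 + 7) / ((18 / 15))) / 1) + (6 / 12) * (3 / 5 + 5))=-1859 / 280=-6.64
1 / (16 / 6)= 3 / 8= 0.38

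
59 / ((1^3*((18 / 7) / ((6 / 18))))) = 413 / 54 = 7.65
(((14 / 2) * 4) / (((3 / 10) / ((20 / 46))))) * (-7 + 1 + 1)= -14000 / 69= -202.90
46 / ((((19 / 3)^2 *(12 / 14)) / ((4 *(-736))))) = -1421952 / 361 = -3938.93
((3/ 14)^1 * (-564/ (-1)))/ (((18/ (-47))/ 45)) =-99405/ 7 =-14200.71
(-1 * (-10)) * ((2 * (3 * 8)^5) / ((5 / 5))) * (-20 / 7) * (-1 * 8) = 25480396800 / 7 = 3640056685.71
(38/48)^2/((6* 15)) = 361/51840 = 0.01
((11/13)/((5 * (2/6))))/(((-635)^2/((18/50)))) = 297/655240625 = 0.00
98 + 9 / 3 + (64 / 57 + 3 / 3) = 5878 / 57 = 103.12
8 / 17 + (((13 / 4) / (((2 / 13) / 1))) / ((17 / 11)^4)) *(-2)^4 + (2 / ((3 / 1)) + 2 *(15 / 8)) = 64282157 / 1002252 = 64.14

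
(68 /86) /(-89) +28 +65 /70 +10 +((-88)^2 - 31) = 415332353 /53578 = 7751.92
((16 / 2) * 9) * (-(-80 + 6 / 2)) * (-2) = -11088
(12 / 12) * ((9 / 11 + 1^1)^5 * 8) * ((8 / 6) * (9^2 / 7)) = 2764800000 / 1127357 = 2452.46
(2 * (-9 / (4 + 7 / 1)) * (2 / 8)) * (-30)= 135 / 11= 12.27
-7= -7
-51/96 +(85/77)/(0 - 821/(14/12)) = -461941/866976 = -0.53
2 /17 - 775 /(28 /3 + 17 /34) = -78932 /1003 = -78.70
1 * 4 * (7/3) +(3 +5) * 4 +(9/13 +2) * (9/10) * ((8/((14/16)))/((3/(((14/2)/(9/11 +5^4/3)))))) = 799468/19227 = 41.58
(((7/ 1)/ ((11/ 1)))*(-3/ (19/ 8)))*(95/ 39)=-280/ 143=-1.96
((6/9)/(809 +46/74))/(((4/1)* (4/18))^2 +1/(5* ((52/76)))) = 64935/85359622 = 0.00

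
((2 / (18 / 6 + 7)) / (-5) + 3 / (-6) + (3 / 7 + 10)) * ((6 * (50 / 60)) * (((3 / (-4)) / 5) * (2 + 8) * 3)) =-31149 / 140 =-222.49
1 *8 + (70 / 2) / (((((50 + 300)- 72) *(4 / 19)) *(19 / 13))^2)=9898267 / 1236544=8.00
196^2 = 38416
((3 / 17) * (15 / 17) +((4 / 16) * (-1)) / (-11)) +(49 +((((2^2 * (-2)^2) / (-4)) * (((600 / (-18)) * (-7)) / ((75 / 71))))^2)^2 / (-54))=-25422953741853549037 / 2252601252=-11286042622.63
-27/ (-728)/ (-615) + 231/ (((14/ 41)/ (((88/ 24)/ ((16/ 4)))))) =46273723/ 74620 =620.12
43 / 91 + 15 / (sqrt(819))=43 / 91 + 5 *sqrt(91) / 91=1.00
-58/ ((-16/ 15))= 435/ 8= 54.38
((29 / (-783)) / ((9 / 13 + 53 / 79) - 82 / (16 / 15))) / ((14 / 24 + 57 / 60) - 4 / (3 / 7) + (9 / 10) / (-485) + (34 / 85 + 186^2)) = 7969520 / 562009618479087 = 0.00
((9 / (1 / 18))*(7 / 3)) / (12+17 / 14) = 5292 / 185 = 28.61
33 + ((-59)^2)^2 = 12117394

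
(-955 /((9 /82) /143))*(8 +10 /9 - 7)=-212768270 /81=-2626768.77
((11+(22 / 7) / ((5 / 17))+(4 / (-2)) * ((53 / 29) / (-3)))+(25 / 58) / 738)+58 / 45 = 4027263 / 166460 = 24.19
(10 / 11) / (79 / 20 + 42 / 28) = 200 / 1199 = 0.17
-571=-571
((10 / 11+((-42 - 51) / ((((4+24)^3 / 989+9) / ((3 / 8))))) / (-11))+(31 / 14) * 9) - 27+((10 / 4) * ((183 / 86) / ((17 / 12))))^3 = 348108016991716339 / 7423868015270168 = 46.89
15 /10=3 /2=1.50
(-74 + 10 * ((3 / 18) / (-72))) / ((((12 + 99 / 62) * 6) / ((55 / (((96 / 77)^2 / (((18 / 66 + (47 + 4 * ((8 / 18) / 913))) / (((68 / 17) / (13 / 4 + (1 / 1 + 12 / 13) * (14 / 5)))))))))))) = -320355835145538115 / 97777515184128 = -3276.38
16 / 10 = 1.60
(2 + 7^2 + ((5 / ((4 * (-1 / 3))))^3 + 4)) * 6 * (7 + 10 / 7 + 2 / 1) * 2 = 31755 / 112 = 283.53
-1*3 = -3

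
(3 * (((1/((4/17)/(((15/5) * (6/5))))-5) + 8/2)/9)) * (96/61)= 2288/305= 7.50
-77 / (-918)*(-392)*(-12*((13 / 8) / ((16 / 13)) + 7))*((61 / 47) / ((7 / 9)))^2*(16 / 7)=784647270 / 37553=20894.40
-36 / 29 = -1.24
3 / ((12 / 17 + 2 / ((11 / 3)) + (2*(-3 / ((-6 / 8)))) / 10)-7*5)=-935 / 10269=-0.09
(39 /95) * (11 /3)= 143 /95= 1.51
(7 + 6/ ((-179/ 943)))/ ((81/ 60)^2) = -1762000/ 130491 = -13.50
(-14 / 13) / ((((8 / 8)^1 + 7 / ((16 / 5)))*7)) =-32 / 663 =-0.05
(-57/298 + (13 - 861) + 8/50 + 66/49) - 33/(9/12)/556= -42966429813/50741950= -846.76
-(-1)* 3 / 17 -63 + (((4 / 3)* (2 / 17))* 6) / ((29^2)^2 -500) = -62.82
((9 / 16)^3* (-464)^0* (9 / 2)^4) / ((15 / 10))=1594323 / 32768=48.65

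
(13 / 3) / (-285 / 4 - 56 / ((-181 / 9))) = -724 / 11439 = -0.06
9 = 9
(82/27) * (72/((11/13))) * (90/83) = 255840/913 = 280.22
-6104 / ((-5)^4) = -6104 / 625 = -9.77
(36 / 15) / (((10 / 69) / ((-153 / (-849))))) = 21114 / 7075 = 2.98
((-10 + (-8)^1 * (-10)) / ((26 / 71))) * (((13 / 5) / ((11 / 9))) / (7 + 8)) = 1491 / 55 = 27.11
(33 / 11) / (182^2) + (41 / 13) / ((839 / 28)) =2927621 / 27791036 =0.11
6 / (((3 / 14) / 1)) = 28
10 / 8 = 5 / 4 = 1.25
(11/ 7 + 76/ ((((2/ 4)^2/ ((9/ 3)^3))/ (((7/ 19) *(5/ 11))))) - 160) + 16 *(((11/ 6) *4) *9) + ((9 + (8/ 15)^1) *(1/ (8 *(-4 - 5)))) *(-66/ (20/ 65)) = 127540733/ 55440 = 2300.52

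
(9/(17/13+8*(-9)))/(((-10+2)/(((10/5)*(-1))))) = -117/3676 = -0.03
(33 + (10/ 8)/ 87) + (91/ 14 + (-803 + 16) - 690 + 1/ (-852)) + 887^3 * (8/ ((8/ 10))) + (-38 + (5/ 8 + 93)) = 344856456852397/ 49416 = 6978639648.14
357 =357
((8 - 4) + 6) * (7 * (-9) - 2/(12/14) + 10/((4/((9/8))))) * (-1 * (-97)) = -1455485/24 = -60645.21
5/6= 0.83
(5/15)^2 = 1/9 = 0.11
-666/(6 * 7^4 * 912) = -37/729904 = -0.00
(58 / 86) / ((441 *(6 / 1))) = 29 / 113778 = 0.00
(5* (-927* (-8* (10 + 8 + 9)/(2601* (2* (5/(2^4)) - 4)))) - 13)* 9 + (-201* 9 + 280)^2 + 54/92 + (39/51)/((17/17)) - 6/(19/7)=590216873967/252586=2336696.71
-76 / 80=-19 / 20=-0.95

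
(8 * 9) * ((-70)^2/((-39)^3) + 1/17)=-191848/112047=-1.71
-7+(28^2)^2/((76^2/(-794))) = -30504831/361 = -84500.92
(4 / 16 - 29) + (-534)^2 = 1140509 / 4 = 285127.25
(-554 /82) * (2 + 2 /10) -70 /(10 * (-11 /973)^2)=-1358924802 /24805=-54784.31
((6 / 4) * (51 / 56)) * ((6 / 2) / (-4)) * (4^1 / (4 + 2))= -153 / 224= -0.68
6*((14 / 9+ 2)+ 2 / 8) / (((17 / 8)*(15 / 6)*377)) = 1096 / 96135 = 0.01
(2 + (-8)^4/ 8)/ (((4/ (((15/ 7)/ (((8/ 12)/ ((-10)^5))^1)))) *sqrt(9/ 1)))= -96375000/ 7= -13767857.14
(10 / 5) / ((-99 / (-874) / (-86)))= -150328 / 99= -1518.46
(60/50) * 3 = 18/5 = 3.60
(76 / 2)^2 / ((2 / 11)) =7942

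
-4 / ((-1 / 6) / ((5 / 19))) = 120 / 19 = 6.32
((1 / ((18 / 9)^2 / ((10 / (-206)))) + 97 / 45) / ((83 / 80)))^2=25267009936 / 5919917481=4.27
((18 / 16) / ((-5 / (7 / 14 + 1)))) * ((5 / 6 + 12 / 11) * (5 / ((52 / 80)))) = -5715 / 1144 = -5.00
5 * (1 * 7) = 35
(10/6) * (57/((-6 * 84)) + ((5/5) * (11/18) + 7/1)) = 18895/1512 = 12.50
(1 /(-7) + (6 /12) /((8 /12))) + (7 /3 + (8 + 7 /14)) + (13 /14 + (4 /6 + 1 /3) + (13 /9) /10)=17027 /1260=13.51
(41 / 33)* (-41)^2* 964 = 66439844 / 33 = 2013328.61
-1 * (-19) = 19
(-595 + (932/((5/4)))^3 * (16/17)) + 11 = 828985708632/2125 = 390110921.71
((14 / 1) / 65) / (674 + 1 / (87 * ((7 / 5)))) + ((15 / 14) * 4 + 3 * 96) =292.29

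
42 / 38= 21 / 19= 1.11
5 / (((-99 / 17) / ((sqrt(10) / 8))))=-85*sqrt(10) / 792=-0.34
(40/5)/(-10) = -4/5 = -0.80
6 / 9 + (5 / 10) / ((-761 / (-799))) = 5441 / 4566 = 1.19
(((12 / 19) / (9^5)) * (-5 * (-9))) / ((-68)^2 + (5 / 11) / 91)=20020 / 192333420837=0.00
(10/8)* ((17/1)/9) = 85/36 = 2.36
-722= -722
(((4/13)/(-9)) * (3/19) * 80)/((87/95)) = -1600/3393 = -0.47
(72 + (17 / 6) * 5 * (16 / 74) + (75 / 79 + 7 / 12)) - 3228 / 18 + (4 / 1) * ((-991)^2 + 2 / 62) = 4271375099335 / 1087356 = 3928221.39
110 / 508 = 55 / 254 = 0.22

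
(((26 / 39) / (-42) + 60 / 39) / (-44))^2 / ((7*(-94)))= -1555009 / 854474388768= -0.00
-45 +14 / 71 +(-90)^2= 571919 / 71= 8055.20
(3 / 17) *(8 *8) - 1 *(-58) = 1178 / 17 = 69.29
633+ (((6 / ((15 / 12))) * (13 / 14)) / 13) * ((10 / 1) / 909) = 1342601 / 2121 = 633.00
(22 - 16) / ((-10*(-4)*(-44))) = -3 / 880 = -0.00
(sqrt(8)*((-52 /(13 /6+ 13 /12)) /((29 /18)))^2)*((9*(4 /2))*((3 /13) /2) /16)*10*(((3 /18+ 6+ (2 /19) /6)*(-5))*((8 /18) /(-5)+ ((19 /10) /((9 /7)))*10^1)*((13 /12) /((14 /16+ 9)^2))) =-128841062400*sqrt(2) /99724939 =-1827.11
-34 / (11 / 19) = -646 / 11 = -58.73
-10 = -10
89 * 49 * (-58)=-252938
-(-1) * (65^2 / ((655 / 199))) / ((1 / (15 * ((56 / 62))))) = 70625100 / 4061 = 17391.06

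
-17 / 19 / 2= -17 / 38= -0.45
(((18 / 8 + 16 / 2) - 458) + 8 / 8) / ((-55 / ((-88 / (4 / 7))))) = -12509 / 10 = -1250.90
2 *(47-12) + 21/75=1757/25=70.28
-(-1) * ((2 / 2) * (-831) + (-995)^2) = 989194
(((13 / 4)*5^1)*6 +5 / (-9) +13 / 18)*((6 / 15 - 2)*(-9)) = 7032 / 5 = 1406.40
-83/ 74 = -1.12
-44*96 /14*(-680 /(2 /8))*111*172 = 15668095268.57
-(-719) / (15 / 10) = 1438 / 3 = 479.33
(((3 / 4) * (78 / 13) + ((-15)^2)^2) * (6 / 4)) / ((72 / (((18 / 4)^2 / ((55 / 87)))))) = 237857391 / 7040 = 33786.56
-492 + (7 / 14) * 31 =-953 / 2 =-476.50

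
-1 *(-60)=60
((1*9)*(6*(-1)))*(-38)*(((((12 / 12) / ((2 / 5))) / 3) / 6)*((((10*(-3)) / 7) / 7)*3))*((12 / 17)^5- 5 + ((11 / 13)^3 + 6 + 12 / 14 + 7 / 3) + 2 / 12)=-2877880823345475 / 1069963059347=-2689.70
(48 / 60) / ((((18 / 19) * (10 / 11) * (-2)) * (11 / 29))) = -551 / 450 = -1.22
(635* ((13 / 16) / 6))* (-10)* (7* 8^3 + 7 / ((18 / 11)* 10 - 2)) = -7792018325 / 2528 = -3082285.73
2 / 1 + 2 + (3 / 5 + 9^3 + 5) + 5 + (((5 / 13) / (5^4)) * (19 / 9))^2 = 159049069111 / 213890625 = 743.60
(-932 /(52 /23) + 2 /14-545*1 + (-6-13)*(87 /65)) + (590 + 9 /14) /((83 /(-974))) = -298860013 /37765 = -7913.68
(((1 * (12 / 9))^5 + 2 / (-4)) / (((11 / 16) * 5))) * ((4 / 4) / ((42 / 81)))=1444 / 693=2.08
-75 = -75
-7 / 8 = -0.88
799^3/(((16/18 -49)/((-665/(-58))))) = -3052843158015/25114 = -121559415.39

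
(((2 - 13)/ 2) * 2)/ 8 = -11/ 8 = -1.38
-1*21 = -21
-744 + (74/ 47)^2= -1638020/ 2209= -741.52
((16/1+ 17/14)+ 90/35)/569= 277/7966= 0.03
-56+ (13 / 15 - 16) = -1067 / 15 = -71.13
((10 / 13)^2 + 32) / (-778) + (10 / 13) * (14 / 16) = 165979 / 262964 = 0.63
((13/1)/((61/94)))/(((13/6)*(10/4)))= 1128/305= 3.70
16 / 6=8 / 3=2.67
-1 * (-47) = 47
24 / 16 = 3 / 2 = 1.50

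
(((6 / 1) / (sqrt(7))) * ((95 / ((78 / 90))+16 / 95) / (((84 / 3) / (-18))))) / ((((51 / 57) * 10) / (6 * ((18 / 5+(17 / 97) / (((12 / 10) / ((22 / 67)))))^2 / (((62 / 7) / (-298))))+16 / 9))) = 252510781484762553 * sqrt(7) / 13911812204375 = 48022.55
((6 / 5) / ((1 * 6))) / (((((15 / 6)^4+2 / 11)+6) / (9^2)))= 14256 / 39815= 0.36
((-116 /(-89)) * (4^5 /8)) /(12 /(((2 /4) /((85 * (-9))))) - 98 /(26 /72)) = -0.01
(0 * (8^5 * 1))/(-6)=0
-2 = -2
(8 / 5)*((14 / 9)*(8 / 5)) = 896 / 225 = 3.98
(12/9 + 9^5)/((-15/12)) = -708604/15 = -47240.27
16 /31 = 0.52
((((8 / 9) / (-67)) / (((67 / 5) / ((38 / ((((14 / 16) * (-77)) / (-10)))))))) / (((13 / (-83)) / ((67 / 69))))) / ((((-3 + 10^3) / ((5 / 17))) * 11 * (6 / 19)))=479408000 / 163063417449933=0.00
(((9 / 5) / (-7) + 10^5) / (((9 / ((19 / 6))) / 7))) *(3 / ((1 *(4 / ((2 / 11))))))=6045439 / 180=33585.77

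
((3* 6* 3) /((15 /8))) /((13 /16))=2304 /65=35.45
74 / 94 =37 / 47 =0.79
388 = 388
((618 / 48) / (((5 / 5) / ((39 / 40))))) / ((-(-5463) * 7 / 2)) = 1339 / 2039520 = 0.00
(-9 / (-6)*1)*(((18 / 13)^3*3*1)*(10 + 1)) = 288684 / 2197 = 131.40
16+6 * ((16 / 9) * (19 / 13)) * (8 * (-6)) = -9520 / 13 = -732.31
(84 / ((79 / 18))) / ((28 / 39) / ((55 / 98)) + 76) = 810810 / 3273839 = 0.25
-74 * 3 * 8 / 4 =-444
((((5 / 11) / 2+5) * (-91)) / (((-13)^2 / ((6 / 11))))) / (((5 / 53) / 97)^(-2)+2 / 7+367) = -422625 / 291120524266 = -0.00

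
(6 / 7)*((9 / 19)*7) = 54 / 19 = 2.84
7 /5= 1.40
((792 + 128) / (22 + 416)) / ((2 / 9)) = 690 / 73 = 9.45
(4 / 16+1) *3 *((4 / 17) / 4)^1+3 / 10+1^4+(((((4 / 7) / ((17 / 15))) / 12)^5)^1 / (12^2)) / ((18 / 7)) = 67182072093361 / 44181633474720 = 1.52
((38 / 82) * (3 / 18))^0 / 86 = 1 / 86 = 0.01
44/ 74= 22/ 37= 0.59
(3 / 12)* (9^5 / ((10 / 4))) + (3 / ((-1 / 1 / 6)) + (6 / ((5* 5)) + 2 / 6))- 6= 882221 / 150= 5881.47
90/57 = 30/19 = 1.58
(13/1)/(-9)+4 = 23/9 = 2.56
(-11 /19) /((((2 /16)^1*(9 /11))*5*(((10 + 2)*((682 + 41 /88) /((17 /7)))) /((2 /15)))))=-724064 /16174851525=-0.00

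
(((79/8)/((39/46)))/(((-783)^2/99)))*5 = 99935/10626876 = 0.01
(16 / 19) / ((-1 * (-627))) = 16 / 11913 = 0.00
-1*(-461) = 461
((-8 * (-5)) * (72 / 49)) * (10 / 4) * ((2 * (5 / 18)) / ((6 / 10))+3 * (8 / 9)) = 77600 / 147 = 527.89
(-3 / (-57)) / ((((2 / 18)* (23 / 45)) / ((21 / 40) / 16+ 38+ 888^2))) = 40880092581 / 55936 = 730836.90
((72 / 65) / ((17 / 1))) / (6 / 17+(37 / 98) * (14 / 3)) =1512 / 49075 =0.03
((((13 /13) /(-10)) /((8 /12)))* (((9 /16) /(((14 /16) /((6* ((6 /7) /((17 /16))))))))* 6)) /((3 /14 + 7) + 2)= -0.30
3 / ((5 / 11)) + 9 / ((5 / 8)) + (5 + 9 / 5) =139 / 5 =27.80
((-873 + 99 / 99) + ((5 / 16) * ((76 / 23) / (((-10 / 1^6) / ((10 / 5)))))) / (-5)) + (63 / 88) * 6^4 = 55.86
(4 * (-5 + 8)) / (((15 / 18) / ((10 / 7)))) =144 / 7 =20.57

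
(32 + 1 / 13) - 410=-4913 / 13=-377.92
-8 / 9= -0.89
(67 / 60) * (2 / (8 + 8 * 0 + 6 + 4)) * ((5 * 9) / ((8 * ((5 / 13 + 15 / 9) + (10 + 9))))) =871 / 26272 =0.03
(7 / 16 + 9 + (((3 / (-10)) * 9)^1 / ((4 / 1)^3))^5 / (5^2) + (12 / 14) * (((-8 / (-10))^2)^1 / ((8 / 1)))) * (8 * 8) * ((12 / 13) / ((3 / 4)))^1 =178623663208357651 / 238551040000000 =748.79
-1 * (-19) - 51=-32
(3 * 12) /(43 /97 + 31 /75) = 65475 /1558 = 42.03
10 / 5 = 2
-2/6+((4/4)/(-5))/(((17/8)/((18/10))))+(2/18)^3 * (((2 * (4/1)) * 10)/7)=-1056341/2168775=-0.49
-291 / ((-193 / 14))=4074 / 193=21.11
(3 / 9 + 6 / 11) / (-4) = -29 / 132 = -0.22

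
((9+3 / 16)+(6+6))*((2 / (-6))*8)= -113 / 2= -56.50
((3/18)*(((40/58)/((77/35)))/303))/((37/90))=500/1192103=0.00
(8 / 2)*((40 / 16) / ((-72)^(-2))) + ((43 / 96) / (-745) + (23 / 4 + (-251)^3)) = -15761405.25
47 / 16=2.94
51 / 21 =17 / 7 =2.43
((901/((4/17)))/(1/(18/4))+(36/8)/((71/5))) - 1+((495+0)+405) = 10298375/568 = 18130.94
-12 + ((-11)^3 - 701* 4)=-4147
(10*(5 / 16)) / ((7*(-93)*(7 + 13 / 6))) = -5 / 9548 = -0.00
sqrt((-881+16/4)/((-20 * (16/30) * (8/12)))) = 3 * sqrt(877)/8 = 11.11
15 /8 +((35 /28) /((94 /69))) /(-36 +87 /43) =169195 /91556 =1.85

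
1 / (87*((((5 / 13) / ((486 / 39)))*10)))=27 / 725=0.04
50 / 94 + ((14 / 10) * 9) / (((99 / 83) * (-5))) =-20432 / 12925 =-1.58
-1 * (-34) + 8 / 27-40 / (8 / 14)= -964 / 27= -35.70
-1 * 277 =-277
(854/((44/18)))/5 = 3843/55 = 69.87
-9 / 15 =-3 / 5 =-0.60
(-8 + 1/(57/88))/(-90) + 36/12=7879/2565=3.07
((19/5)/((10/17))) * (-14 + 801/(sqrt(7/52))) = -2261/25 + 258723 * sqrt(91)/175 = 14012.76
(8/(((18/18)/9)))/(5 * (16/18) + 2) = 324/29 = 11.17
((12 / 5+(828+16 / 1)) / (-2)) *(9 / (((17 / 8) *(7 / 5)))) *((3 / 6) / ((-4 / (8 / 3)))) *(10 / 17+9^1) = 8277792 / 2023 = 4091.84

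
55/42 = 1.31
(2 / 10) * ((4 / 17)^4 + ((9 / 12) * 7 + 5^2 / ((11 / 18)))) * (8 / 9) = 67856966 / 8268579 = 8.21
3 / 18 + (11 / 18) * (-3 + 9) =23 / 6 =3.83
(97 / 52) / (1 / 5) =485 / 52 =9.33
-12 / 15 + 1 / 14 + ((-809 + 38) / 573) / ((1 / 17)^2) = -5208851 / 13370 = -389.59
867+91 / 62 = 868.47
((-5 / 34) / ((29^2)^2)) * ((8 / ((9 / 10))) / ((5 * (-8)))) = 5 / 108213993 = 0.00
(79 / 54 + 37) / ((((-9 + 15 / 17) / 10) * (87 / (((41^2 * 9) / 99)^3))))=-838607153227345 / 431459622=-1943651.53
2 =2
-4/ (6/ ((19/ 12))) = -1.06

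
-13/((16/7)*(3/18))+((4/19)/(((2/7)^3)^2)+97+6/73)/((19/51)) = 533495337/421648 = 1265.26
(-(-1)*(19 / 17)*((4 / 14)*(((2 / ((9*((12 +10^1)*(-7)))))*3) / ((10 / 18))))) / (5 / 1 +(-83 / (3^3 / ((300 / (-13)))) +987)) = -6669 / 2848868330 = -0.00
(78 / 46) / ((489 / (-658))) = -8554 / 3749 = -2.28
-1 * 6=-6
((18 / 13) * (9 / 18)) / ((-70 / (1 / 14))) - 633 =-8064429 / 12740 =-633.00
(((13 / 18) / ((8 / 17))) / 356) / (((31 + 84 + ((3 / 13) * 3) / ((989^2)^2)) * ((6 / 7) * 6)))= 19240609809481151 / 2639619632883805065216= 0.00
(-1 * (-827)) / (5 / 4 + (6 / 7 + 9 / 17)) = 393652 / 1255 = 313.67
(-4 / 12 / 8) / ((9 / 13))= -13 / 216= -0.06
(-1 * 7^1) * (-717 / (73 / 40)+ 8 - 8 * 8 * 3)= 294784 / 73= 4038.14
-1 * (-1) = 1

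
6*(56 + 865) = 5526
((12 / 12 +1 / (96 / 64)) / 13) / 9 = 5 / 351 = 0.01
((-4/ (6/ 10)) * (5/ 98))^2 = 2500/ 21609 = 0.12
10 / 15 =2 / 3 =0.67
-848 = -848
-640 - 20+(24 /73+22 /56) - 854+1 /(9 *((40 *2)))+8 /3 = -555783749 /367920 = -1510.61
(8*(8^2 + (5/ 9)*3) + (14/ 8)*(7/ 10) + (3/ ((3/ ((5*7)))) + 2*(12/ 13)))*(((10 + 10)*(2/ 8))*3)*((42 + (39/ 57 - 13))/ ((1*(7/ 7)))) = 123926451/ 494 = 250863.26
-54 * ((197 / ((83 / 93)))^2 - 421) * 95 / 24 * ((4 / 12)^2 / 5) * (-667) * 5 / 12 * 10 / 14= 26356574484725 / 578676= 45546341.10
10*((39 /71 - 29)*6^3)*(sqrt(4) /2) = -4363200 /71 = -61453.52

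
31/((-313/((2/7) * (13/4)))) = -403/4382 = -0.09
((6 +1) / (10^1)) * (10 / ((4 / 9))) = 63 / 4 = 15.75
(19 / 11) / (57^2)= 0.00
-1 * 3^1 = -3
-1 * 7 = -7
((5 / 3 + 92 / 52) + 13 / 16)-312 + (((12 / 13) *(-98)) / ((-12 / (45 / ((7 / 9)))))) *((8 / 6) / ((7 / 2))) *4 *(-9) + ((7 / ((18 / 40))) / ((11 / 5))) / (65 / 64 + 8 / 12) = -4644830167 / 739024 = -6285.09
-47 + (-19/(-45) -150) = -8846/45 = -196.58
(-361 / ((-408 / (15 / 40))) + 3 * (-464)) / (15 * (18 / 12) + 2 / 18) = -13627215 / 221408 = -61.55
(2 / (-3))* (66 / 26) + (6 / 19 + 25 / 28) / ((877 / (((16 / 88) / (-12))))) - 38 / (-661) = -432588736051 / 264606173832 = -1.63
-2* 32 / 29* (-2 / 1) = 128 / 29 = 4.41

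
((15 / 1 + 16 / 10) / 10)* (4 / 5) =166 / 125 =1.33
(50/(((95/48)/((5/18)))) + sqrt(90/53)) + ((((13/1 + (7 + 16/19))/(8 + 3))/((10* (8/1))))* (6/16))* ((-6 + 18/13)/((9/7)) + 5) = 3* sqrt(530)/53 + 166697/23712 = 8.33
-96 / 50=-1.92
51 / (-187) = -3 / 11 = -0.27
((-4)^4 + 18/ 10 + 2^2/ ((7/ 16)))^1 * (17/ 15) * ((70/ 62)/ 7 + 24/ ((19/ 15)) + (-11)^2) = 4369123148/ 103075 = 42387.81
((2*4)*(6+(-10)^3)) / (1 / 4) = -31808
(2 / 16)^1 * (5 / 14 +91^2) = 1035.17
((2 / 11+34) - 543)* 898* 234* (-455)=535129505820 / 11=48648136892.73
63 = 63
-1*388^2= -150544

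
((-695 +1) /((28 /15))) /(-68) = 5205 /952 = 5.47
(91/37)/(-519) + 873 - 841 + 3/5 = 3129634/96015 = 32.60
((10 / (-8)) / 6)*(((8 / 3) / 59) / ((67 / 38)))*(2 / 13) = -380 / 462501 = -0.00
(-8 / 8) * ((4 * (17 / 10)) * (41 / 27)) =-1394 / 135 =-10.33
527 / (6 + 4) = 527 / 10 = 52.70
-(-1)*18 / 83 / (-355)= -18 / 29465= -0.00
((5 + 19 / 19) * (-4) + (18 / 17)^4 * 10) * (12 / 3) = -3818976 / 83521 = -45.72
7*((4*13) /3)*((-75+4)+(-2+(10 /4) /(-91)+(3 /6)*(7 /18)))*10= -2386010 /27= -88370.74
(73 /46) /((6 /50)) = 13.22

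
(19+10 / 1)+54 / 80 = 1187 / 40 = 29.68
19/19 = 1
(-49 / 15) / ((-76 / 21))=0.90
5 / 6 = 0.83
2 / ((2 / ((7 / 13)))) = 7 / 13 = 0.54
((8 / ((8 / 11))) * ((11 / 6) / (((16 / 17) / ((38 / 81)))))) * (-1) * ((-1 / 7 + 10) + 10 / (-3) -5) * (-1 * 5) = 390830 / 5103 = 76.59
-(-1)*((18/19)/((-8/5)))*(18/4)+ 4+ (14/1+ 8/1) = 3547/152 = 23.34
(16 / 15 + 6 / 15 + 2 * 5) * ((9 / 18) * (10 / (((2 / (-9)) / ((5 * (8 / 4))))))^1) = -2580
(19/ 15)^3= 6859/ 3375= 2.03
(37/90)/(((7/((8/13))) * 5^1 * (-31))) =-148/634725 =-0.00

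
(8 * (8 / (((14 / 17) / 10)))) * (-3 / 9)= -5440 / 21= -259.05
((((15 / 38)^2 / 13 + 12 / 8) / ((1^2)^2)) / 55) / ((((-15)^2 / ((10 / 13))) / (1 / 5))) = 9461 / 503324250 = 0.00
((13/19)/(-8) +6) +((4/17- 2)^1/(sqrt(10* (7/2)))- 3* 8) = -2749/152- 6* sqrt(35)/119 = -18.38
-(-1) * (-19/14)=-19/14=-1.36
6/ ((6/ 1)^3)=1/ 36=0.03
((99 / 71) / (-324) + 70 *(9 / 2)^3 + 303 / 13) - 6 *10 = 105366875 / 16614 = 6342.05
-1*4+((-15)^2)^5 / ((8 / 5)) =2883251953093 / 8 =360406494136.62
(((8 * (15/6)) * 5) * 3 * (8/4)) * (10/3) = 2000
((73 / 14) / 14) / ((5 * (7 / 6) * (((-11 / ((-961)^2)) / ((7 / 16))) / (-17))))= 3438268683 / 86240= 39868.61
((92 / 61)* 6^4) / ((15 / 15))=119232 / 61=1954.62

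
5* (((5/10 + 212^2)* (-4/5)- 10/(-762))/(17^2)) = -68495393/110109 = -622.07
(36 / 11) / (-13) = -36 / 143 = -0.25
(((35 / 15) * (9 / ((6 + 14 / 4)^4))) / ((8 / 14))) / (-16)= -147 / 521284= -0.00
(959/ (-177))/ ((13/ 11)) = -10549/ 2301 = -4.58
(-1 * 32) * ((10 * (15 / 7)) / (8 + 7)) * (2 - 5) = 960 / 7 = 137.14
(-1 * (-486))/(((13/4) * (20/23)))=11178/65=171.97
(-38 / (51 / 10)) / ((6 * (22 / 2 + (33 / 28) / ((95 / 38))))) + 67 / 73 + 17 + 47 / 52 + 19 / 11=130588673 / 6388668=20.44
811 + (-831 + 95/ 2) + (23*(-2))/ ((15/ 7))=181/ 30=6.03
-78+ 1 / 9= -701 / 9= -77.89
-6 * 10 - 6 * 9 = -114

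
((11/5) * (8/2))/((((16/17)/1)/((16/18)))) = 374/45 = 8.31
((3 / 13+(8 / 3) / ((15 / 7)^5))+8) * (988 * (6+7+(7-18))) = 16380.62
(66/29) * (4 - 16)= -792/29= -27.31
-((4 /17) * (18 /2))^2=-1296 /289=-4.48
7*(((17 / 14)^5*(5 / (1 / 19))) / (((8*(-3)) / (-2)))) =134886415 / 921984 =146.30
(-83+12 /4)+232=152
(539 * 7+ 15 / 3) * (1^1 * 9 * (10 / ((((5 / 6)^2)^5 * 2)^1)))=2055970916352 / 1953125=1052657.11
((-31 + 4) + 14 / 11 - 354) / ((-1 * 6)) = 4177 / 66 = 63.29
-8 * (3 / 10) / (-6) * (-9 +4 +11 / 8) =-29 / 20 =-1.45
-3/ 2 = -1.50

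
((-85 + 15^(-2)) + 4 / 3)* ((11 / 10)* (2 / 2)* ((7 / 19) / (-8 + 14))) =-5.65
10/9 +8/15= 74/45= 1.64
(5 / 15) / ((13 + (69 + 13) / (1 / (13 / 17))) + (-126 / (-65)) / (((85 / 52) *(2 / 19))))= 425 / 110889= 0.00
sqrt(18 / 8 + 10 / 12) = sqrt(111) / 6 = 1.76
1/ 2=0.50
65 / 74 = 0.88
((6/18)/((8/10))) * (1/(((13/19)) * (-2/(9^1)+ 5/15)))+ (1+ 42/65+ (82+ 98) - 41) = 146.13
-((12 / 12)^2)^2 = -1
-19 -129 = -148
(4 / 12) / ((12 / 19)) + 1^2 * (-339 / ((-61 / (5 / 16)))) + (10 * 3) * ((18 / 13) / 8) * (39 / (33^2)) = 2604451 / 1062864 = 2.45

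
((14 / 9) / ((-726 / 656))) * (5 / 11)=-22960 / 35937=-0.64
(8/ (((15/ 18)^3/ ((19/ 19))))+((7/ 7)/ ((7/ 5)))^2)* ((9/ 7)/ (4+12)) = 790173/ 686000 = 1.15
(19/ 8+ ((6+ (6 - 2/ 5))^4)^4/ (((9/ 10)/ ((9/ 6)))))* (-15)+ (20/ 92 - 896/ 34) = -51299678268432483942354590775643/ 19091796875000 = -2687001050991041614.17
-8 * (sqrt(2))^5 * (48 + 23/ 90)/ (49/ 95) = -1320272 * sqrt(2)/ 441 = -4233.89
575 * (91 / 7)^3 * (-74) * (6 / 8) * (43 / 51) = -2009870525 / 34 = -59113838.97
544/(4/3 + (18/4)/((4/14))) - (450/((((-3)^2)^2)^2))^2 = 3468734348/108945405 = 31.84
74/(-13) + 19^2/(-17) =-5951/221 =-26.93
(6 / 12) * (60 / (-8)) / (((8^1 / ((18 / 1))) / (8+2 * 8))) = -405 / 2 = -202.50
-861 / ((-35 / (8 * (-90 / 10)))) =-8856 / 5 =-1771.20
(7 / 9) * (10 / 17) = 70 / 153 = 0.46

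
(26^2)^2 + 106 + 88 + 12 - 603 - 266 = 456313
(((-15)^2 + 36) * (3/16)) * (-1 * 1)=-783/16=-48.94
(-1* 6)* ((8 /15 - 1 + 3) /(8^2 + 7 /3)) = -228 /995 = -0.23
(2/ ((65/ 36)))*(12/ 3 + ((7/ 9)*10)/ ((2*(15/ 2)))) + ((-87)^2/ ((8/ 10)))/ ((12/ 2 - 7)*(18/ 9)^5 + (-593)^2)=1380092543/ 274261260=5.03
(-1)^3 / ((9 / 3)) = -1 / 3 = -0.33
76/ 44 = 19/ 11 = 1.73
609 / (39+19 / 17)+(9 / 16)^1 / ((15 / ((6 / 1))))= 210129 / 13640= 15.41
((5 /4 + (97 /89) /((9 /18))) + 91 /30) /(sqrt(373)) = 0.33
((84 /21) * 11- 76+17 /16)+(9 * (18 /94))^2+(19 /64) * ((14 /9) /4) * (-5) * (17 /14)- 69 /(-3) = -28849183 /5089536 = -5.67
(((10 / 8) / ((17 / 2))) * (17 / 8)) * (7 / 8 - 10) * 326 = -929.61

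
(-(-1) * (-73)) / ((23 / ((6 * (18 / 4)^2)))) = -17739 / 46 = -385.63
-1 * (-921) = 921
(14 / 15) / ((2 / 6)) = 14 / 5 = 2.80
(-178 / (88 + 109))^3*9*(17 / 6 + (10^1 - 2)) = -549875820 / 7645373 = -71.92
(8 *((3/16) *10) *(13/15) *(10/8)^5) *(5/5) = 40625/1024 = 39.67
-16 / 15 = -1.07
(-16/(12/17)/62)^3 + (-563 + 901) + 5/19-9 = 5031310616/15282783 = 329.21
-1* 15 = -15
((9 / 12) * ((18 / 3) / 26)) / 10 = 9 / 520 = 0.02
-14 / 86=-7 / 43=-0.16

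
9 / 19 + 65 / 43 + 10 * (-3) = -22888 / 817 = -28.01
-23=-23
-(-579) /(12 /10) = 965 /2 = 482.50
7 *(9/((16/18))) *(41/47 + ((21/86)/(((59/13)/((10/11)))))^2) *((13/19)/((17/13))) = 383512371148179/11822972652469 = 32.44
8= 8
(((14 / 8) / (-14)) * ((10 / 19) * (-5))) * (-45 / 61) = -1125 / 4636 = -0.24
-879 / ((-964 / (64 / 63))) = 4688 / 5061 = 0.93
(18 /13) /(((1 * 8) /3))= 27 /52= 0.52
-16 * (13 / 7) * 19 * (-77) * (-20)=-869440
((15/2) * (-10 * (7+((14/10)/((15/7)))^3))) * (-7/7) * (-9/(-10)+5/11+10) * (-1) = -1917698363/309375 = -6198.62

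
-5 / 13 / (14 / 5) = -0.14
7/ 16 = 0.44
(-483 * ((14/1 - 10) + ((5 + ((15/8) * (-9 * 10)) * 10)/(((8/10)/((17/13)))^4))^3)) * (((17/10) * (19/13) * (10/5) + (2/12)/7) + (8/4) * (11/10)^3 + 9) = 283392589342349208069391330932801955285047/20325604337285010030592000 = 13942640260024039.05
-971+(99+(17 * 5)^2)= 6353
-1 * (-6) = 6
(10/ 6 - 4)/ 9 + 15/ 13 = 314/ 351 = 0.89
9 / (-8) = -9 / 8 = -1.12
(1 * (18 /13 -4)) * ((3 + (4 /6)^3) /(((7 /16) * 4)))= -4.93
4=4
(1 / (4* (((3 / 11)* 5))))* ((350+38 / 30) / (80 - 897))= -57959 / 735300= -0.08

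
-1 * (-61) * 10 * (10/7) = 6100/7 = 871.43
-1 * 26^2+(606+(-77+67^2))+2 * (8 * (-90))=2902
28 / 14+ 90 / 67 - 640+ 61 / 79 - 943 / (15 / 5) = -15088510 / 15879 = -950.22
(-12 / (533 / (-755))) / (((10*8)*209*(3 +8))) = 453 / 4901468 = 0.00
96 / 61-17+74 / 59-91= -378514 / 3599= -105.17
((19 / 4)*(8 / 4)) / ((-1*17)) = -19 / 34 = -0.56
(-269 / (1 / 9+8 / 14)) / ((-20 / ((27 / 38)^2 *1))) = 12354363 / 1241840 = 9.95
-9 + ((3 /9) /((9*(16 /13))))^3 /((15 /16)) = -680242283 /75582720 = -9.00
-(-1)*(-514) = -514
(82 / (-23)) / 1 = -82 / 23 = -3.57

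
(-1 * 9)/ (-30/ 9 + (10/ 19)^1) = 513/ 160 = 3.21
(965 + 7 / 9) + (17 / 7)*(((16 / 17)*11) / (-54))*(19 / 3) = 545924 / 567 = 962.83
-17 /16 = -1.06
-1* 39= -39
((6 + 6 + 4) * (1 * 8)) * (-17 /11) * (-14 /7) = 4352 /11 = 395.64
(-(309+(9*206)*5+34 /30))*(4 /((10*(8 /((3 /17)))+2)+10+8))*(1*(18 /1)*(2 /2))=-2586636 /1775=-1457.26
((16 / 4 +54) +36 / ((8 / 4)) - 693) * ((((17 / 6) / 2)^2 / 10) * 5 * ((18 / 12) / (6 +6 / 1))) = -178313 / 2304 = -77.39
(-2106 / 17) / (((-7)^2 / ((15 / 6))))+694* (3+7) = 6933.68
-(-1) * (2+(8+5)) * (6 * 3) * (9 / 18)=135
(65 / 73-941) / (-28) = 2451 / 73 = 33.58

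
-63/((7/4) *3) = -12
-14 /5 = -2.80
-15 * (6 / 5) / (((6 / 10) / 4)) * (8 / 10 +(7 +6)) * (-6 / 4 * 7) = 17388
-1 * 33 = -33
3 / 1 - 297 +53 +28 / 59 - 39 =-16492 / 59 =-279.53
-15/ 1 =-15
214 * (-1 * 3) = -642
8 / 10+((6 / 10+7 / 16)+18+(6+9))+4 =3107 / 80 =38.84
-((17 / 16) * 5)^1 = -85 / 16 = -5.31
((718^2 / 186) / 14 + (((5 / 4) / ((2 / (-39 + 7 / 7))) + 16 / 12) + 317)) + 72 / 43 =55340105 / 111972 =494.23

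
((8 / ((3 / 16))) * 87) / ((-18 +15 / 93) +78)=115072 / 1865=61.70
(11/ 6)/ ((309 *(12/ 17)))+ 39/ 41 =875339/ 912168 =0.96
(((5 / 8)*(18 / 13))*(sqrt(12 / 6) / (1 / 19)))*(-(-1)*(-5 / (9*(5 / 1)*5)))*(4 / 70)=-19*sqrt(2) / 910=-0.03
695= 695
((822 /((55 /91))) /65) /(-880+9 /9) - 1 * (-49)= 3946257 /80575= 48.98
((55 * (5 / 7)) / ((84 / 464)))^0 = 1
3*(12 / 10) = 18 / 5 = 3.60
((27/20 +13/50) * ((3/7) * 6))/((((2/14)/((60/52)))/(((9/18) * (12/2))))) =13041/130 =100.32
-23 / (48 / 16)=-23 / 3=-7.67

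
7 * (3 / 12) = 7 / 4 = 1.75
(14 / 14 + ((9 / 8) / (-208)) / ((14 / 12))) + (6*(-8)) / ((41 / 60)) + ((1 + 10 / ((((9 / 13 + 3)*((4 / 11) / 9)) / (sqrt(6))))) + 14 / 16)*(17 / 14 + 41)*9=153566177 / 238784 + 11409255*sqrt(6) / 448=63024.49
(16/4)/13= 4/13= 0.31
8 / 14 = 4 / 7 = 0.57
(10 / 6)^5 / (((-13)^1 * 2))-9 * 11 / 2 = -157933 / 3159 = -49.99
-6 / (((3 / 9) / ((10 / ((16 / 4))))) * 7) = -45 / 7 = -6.43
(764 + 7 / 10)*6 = 22941 / 5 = 4588.20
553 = 553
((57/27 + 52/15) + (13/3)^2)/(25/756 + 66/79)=7273056/259355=28.04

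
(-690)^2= 476100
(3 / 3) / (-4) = -1 / 4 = -0.25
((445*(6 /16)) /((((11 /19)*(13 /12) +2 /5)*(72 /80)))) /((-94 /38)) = -4016125 /55037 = -72.97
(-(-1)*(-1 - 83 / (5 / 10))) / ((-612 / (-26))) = -2171 / 306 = -7.09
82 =82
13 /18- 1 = -5 /18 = -0.28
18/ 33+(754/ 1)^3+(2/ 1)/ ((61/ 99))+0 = 287631576488/ 671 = 428661067.79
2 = 2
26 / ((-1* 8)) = -13 / 4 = -3.25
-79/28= -2.82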